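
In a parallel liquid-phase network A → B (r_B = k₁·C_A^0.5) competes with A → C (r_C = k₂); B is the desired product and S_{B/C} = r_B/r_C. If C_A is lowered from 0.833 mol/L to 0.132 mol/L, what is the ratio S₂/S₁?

S_{B/C} = (k₁/k₂)·C_A^0.5, so S₂/S₁ = (C_{A,2}/C_{A,1})^0.5.
= (0.132/0.833)^0.5 = (0.1585)^0.5 = 0.398.
Selectivity toward B falls as C_A falls — high-concentration operation is favoured.

0.398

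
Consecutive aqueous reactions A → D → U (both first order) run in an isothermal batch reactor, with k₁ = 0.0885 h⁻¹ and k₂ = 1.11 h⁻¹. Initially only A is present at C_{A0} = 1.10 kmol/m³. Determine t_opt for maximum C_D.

2.48 h

For first-order series the maximum of C_D occurs at t_opt = ln(k₂/k₁)/(k₂−k₁).
= ln(1.11/0.0885)/(1.11−0.0885) = ln(12.54)/1.022 = 2.529/1.022 = 2.48 h.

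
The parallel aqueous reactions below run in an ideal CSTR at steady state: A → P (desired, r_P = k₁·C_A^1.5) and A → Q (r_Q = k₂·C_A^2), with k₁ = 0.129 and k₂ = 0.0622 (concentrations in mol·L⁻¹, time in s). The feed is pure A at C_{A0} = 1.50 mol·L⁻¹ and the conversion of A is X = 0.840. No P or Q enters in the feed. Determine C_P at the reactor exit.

1.02 mol·L⁻¹

Exit C_A = C_{A0}(1−X) = 1.50×0.160 = 0.2400 mol·L⁻¹.
A CSTR operates uniformly at the exit composition, giving r_P = 0.01517 and r_Q = 0.003583 (each k·C_A^n at C_A = 0.2400).
Fraction of consumed A going to P: r_P/(r_P+r_Q) = 0.8089.
C_P = 0.8089·C_{A0}·X = 0.8089×1.50×0.840 = 1.02 mol·L⁻¹.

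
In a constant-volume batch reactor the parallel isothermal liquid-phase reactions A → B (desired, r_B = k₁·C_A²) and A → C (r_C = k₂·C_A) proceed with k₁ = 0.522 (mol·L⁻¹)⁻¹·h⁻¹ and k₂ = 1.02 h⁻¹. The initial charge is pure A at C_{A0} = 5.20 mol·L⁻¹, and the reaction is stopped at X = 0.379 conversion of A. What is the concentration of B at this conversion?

C_A = C_{A0}(1−X) = 3.229 mol·L⁻¹.
Along a PFR/batch, dC_C/dC_A = −r_C/(r_B+r_C) = −k₂/(k₂+k₁·C_A).
Integrating from C_{A0} to C_A: C_C = (1.02/0.522)·ln[(1.02+0.522·5.20)/(1.02+0.522·3.23)] = 1.954·ln(3.734/2.706) = 0.6297 mol·L⁻¹.
Then C_B = (C_{A0}−C_A) − C_C = 1.971 − 0.6297 = 1.341 mol·L⁻¹.

1.34 mol·L⁻¹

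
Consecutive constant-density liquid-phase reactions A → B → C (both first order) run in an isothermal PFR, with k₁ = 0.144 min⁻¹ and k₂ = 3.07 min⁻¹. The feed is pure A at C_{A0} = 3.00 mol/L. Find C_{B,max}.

0.121 mol/L

At the optimum, C_{B,max}/C_{A0} = (k₁/k₂)^[k₂/(k₂−k₁)].
= (0.144/3.07)^(3.07/(3.07−0.144)) = (0.04691)^(1.049) = 0.04035.
C_{B,max} = 0.04035×3.00 = 0.121 mol/L.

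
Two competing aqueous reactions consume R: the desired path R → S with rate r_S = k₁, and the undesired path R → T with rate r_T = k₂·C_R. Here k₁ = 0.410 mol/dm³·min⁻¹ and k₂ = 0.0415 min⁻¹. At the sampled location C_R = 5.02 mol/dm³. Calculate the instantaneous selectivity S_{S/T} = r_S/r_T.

1.97

S_{S/T} = r_S/r_T = (k₁)/(k₂·C_R) = (k₁/k₂)·C_R⁻¹.
= (0.410) / (0.0415×5.020) = 0.4100/0.2083 = 1.97.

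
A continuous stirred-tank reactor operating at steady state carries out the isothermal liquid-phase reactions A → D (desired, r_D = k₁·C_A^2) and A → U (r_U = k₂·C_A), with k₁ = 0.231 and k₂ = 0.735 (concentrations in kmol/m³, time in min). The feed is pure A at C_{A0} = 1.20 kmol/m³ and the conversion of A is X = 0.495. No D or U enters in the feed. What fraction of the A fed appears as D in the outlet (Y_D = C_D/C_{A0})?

0.0792

Exit C_A = C_{A0}(1−X) = 1.20×0.505 = 0.6060 kmol/m³.
A CSTR operates uniformly at the exit composition, giving r_D = 0.08483 and r_U = 0.4454 (each k·C_A^n at C_A = 0.6060).
Fraction of consumed A going to D: r_D/(r_D+r_U) = 0.1600.
C_D = 0.1600·C_{A0}·X = 0.1600×1.20×0.495 = 0.0950 kmol/m³; Y_D = C_D/C_{A0} = 0.0792.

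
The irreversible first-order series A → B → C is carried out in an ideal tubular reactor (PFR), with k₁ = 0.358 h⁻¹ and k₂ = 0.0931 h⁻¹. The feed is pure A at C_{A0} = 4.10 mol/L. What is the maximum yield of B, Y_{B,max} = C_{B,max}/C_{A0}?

0.623

Evaluating C_B at τ_opt = ln(k₂/k₁)/(k₂−k₁) gives C_{B,max}/C_{A0} = (k₁/k₂)^[k₂/(k₂−k₁)].
= (0.358/0.0931)^(0.0931/(0.0931−0.358)) = (3.845)^(-0.3515) = 0.6229.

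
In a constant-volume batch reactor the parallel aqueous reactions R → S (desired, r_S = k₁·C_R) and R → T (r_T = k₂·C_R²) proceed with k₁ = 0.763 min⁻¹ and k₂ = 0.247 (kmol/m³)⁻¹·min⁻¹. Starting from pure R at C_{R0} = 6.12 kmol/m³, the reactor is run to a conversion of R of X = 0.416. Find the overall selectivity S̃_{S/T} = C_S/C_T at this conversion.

C_R = C_{R0}(1−X) = 3.574 kmol/m³.
Along a PFR/batch, dC_S/dC_R = −r_S/(r_S+r_T) = −k₁/(k₁+k₂·C_R).
Integrating from C_{R0} to C_R: C_S = (0.763/0.247)·ln[(0.763+0.247·6.12)/(0.763+0.247·3.57)] = 3.089·ln(2.275/1.646) = 0.9996 kmol/m³.
C_T = (C_{R0}−C_R)−C_S = 1.546 kmol/m³; S̃_{S/T} = 0.9996/1.546 = 0.646.

0.646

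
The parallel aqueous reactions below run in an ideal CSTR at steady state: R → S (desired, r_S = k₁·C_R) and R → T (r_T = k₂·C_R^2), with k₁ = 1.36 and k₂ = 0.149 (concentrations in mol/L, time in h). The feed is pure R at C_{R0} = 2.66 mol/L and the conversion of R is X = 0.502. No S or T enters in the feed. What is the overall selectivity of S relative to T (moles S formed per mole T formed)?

6.89

Exit C_R = C_{R0}(1−X) = 2.66×0.498 = 1.325 mol/L.
A CSTR operates uniformly at the exit composition, giving r_S = 1.802 and r_T = 0.2615 (each k·C_R^n at C_R = 1.325).
Overall selectivity = C_S/C_T = r_Sτ/(r_Tτ) = r_S/r_T = 6.89.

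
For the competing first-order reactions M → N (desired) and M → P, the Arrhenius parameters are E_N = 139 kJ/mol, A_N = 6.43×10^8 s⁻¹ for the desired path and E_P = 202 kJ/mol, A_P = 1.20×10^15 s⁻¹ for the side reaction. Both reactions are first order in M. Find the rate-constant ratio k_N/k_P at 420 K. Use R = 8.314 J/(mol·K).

With equal orders, S_{N/P} = k_N/k_P = (A_N/A_P)·exp[(E_P−E_N)/(RT)].
(E_P−E_N)/(RT) = (202−139)×10³/(8.314×420) = 63000/3492 = 18.04.
k_N/k_P = (6.43×10^8/1.20×10^15)·exp(18.04) = 5.358×10^-7 × 6.847×10^7 = 36.7.
Since E_N < E_P, lowering the temperature improves selectivity toward N.

36.7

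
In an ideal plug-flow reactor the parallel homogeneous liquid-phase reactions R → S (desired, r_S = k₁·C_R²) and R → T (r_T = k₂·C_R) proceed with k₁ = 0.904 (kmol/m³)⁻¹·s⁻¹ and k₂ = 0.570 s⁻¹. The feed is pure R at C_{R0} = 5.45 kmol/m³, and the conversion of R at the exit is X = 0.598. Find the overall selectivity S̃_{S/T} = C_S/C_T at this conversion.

C_R = C_{R0}(1−X) = 2.191 kmol/m³.
Along a PFR/batch, dC_T/dC_R = −r_T/(r_S+r_T) = −k₂/(k₂+k₁·C_R).
Integrating from C_{R0} to C_R: C_T = (0.570/0.904)·ln[(0.570+0.904·5.45)/(0.570+0.904·2.19)] = 0.6305·ln(5.497/2.551) = 0.4842 kmol/m³.
Then C_S = (C_{R0}−C_R) − C_T = 3.259 − 0.4842 = 2.775 kmol/m³.
S̃_{S/T} = C_S/C_T = 2.775/0.4842 = 5.73.

5.73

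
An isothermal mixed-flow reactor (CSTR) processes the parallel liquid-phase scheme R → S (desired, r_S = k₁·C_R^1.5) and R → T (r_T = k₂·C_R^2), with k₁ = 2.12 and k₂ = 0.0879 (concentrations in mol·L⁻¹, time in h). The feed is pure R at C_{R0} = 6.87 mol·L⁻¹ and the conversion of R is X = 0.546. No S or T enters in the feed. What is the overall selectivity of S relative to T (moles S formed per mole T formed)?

13.7

Exit C_R = C_{R0}(1−X) = 6.87×0.454 = 3.119 mol·L⁻¹.
Rates in a CSTR are evaluated at the outlet concentration: r_S = 2.12×3.119^1.5 = 11.68, r_T = 0.0879×3.119^2 = 0.8551.
Overall selectivity = C_S/C_T = r_Sτ/(r_Tτ) = r_S/r_T = 13.7.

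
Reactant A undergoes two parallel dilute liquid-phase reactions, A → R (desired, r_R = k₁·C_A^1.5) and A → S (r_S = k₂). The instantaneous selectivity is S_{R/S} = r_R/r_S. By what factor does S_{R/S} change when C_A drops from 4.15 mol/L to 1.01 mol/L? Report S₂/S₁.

S_{R/S} = (k₁/k₂)·C_A^1.5, so S₂/S₁ = (C_{A,2}/C_{A,1})^1.5.
= (1.01/4.15)^1.5 = (0.2434)^1.5 = 0.120.

0.120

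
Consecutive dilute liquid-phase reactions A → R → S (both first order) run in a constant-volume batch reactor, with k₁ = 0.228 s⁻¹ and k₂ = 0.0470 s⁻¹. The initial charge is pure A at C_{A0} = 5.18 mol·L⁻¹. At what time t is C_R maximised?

8.72 s

Setting dC_R/dt = 0 gives t_opt = ln(k₂/k₁)/(k₂−k₁).
= ln(0.0470/0.228)/(0.0470−0.228) = ln(0.2061)/-0.1810 = -1.579/-0.1810 = 8.72 s.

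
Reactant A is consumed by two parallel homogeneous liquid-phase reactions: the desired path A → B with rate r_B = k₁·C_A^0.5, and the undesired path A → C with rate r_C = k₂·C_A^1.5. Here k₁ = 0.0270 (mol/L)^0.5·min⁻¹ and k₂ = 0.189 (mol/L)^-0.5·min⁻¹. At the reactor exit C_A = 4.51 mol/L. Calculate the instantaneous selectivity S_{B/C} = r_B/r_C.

0.0317

S_{B/C} = r_B/r_C = (k₁·C_A^0.5)/(k₂·C_A^1.5) = (k₁/k₂)·C_A⁻¹.
= (0.0270×4.510^0.5) / (0.189×4.510^1.5) = 0.05734/1.810 = 0.0317.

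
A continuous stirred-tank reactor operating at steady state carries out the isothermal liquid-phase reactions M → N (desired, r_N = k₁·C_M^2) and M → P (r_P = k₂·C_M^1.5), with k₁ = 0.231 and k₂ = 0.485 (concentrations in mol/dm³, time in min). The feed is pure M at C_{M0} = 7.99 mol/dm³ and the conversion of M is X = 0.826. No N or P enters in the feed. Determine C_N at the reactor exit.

Exit C_M = C_{M0}(1−X) = 7.99×0.174 = 1.390 mol/dm³.
Rates in a CSTR are evaluated at the outlet concentration: r_N = 0.231×1.390^2 = 0.4465, r_P = 0.485×1.390^1.5 = 0.7950.
Fraction of consumed M going to N: r_N/(r_N+r_P) = 0.3596.
C_N = 0.3596·C_{M0}·X = 0.3596×7.99×0.826 = 2.37 mol/dm³.

2.37 mol/dm³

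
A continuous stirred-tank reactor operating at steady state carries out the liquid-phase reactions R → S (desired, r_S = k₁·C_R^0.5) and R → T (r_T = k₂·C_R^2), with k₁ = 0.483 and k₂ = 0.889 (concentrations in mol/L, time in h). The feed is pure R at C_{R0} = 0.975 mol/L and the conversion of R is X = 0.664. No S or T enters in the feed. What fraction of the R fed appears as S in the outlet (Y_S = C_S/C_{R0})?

0.494

Exit C_R = C_{R0}(1−X) = 0.975×0.336 = 0.3276 mol/L.
A CSTR operates uniformly at the exit composition, giving r_S = 0.2765 and r_T = 0.09541 (each k·C_R^n at C_R = 0.3276).
Fraction of consumed R going to S: r_S/(r_S+r_T) = 0.7434.
C_S = 0.7434·C_{R0}·X = 0.7434×0.975×0.664 = 0.481 mol/L; Y_S = C_S/C_{R0} = 0.494.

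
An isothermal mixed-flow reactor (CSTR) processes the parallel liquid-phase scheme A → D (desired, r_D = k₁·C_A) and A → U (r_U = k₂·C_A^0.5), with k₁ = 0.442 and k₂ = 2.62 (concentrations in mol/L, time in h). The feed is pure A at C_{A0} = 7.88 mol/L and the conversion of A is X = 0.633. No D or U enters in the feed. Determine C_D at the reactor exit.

1.11 mol/L

Exit C_A = C_{A0}(1−X) = 7.88×0.367 = 2.892 mol/L.
Rates in a CSTR are evaluated at the outlet concentration: r_D = 0.442×2.892 = 1.278, r_U = 2.62×2.892^0.5 = 4.456.
Fraction of consumed A going to D: r_D/(r_D+r_U) = 0.2229.
C_D = 0.2229·C_{A0}·X = 0.2229×7.88×0.633 = 1.11 mol/L.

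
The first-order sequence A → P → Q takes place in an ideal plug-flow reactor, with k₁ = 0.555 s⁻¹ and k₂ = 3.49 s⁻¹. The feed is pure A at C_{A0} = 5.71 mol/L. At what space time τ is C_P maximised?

0.626 s

Setting dC_P/dτ = 0 gives τ_opt = ln(k₂/k₁)/(k₂−k₁).
= ln(3.49/0.555)/(3.49−0.555) = ln(6.288)/2.935 = 1.839/2.935 = 0.626 s.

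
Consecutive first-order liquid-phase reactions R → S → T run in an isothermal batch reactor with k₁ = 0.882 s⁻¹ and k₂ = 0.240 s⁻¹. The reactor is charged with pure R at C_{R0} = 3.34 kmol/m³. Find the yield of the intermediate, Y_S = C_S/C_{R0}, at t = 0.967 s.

0.504

For first-order series with pure R initially, C_S(t) = k₁C_{R0}/(k₂−k₁)·(e^(−k₁t) − e^(−k₂t)).
e^(−k₁t) = e^(−0.882×0.967) = e^(−0.8529) = 0.4262; e^(−k₂t) = e^(−0.2321) = 0.7929.
C_S = 0.882×3.34/(0.240−0.882) × (0.4262−0.7929) = (-4.589)×(-0.3667) = 1.683 kmol/m³.
Y_S = C_S/C_{R0} = 1.683/3.34 = 0.504.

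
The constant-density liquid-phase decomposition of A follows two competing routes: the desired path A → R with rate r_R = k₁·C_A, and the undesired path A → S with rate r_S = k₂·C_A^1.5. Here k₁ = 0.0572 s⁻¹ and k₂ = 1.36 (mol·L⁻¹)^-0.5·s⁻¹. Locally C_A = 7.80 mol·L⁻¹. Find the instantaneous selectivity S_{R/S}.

S_{R/S} = r_R/r_S = (k₁·C_A)/(k₂·C_A^1.5) = (k₁/k₂)·C_A^-0.5.
= (0.0572×7.800) / (1.36×7.800^1.5) = 0.4462/29.63 = 0.0151.

0.0151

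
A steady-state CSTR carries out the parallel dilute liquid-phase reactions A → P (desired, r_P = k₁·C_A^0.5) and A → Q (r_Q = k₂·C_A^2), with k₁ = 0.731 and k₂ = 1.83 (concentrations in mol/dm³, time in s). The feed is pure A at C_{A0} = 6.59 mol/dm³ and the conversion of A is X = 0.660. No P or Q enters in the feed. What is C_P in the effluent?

Exit C_A = C_{A0}(1−X) = 6.59×0.340 = 2.241 mol/dm³.
Rates in a CSTR are evaluated at the outlet concentration: r_P = 0.731×2.241^0.5 = 1.094, r_Q = 1.83×2.241^2 = 9.187.
Fraction of consumed A going to P: r_P/(r_P+r_Q) = 0.1064.
C_P = 0.1064·C_{A0}·X = 0.1064×6.59×0.660 = 0.463 mol/dm³.

0.463 mol/dm³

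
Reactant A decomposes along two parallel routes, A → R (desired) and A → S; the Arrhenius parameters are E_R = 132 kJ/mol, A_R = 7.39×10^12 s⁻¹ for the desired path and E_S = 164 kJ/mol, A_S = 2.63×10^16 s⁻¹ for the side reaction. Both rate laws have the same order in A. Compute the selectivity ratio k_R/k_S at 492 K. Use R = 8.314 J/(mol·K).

Since both paths have the same order in A, the concentration cancels and S_{R/S} = k_R/k_S = (A_R/A_S)·exp[(E_S−E_R)/(RT)].
(E_S−E_R)/(RT) = (164−132)×10³/(8.314×492) = 32000/4090 = 7.823.
k_R/k_S = (7.39×10^12/2.63×10^16)·exp(7.823) = 2.810×10^-4 × 2497 = 0.702.
Since E_R < E_S, lowering the temperature improves selectivity toward R.

0.702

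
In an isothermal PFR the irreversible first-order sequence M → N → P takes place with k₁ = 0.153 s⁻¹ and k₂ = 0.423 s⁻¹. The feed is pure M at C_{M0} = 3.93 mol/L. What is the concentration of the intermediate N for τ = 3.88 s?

Solving the coupled first-order balances gives C_N(τ) = [k₁/(k₂−k₁)]·C_{M0}·(e^(−k₁τ) − e^(−k₂τ)).
e^(−k₁τ) = e^(−0.153×3.88) = e^(−0.5936) = 0.5523; e^(−k₂τ) = e^(−1.641) = 0.1937.
C_N = 0.153×3.93/(0.423−0.153) × (0.5523−0.1937) = 2.227×0.3586 = 0.7985 mol/L.

0.799 mol/L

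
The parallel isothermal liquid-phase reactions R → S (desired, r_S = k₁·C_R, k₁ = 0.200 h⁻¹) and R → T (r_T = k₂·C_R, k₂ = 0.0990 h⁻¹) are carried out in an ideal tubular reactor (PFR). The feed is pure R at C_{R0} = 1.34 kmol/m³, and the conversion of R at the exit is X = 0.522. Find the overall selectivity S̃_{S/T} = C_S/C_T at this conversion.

C_R = C_{R0}(1−X) = 0.6405 kmol/m³.
Both paths are first order in R, so the instantaneous fraction to S is constant: dC_S/d(−C_R) = k₁/(k₁+k₂) = 0.6689.
C_S = 0.6689·(C_{R0}−C_R) = 0.6689×0.6995 = 0.468 kmol/m³.
C_T = (C_{R0}−C_R)−C_S = 0.2316 kmol/m³; S̃_{S/T} = 0.4679/0.2316 = 2.02.

2.02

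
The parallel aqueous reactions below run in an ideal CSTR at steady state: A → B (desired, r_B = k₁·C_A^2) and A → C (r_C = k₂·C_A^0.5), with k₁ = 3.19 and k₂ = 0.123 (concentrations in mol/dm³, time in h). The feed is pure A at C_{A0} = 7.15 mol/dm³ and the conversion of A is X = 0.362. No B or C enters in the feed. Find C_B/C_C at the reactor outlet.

253

Exit C_A = C_{A0}(1−X) = 7.15×0.638 = 4.562 mol/dm³.
A CSTR operates uniformly at the exit composition, giving r_B = 66.38 and r_C = 0.2627 (each k·C_A^n at C_A = 4.562).
Overall selectivity = C_B/C_C = r_Bτ/(r_Cτ) = r_B/r_C = 253.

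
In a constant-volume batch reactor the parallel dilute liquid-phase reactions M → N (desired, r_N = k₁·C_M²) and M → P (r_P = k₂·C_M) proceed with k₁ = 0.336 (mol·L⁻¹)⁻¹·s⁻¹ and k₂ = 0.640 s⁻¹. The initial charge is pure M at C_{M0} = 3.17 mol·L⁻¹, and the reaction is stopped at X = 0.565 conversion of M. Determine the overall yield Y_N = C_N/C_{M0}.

C_M = C_{M0}(1−X) = 1.379 mol·L⁻¹.
Along a PFR/batch, dC_P/dC_M = −r_P/(r_N+r_P) = −k₂/(k₂+k₁·C_M).
Integrating from C_{M0} to C_M: C_P = (0.640/0.336)·ln[(0.640+0.336·3.17)/(0.640+0.336·1.38)] = 1.905·ln(1.705/1.103) = 0.8292 mol·L⁻¹.
Then C_N = (C_{M0}−C_M) − C_P = 1.791 − 0.8292 = 0.9619 mol·L⁻¹.
Y_N = C_N/C_{M0} = 0.9619/3.17 = 0.303.

0.303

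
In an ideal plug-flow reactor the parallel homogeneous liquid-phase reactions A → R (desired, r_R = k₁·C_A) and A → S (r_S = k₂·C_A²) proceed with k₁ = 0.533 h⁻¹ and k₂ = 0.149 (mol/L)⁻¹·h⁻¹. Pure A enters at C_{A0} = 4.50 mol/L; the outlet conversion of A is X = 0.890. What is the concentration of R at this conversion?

C_A = C_{A0}(1−X) = 0.4950 mol/L.
Along a PFR/batch, dC_R/dC_A = −r_R/(r_R+r_S) = −k₁/(k₁+k₂·C_A).
Integrating from C_{A0} to C_A: C_R = (0.533/0.149)·ln[(0.533+0.149·4.50)/(0.533+0.149·0.495)] = 3.577·ln(1.204/0.6068) = 2.450 mol/L.

2.45 mol/L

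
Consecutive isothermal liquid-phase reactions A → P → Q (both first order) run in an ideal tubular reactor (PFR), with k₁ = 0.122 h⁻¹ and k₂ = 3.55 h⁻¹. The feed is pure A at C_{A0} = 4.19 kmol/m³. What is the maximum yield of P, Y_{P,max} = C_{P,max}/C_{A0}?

0.0305

For a first-order series the maximum intermediate yield is C_{P,max}/C_{A0} = (k₁/k₂)^[k₂/(k₂−k₁)].
= (0.122/3.55)^(3.55/(3.55−0.122)) = (0.03437)^(1.036) = 0.03048.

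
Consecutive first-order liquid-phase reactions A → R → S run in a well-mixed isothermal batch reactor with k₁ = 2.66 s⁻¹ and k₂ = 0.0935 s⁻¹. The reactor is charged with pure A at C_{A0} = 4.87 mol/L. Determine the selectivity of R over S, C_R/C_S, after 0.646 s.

The intermediate concentration in a first-order A→B→C sequence is C_R = k₁C_{A0}(e^(−k₁t) − e^(−k₂t))/(k₂−k₁).
e^(−k₁t) = e^(−2.66×0.646) = e^(−1.718) = 0.1794; e^(−k₂t) = e^(−0.06040) = 0.9414.
C_R = 2.66×4.87/(0.0935−2.66) × (0.1794−0.9414) = (-5.047)×(-0.7620) = 3.846 mol/L.
C_A = C_{A0}e^(−k₁t) = 0.8735 mol/L, so C_S = C_{A0}−C_A−C_R = 0.1502 mol/L; C_R/C_S = 25.6.

25.6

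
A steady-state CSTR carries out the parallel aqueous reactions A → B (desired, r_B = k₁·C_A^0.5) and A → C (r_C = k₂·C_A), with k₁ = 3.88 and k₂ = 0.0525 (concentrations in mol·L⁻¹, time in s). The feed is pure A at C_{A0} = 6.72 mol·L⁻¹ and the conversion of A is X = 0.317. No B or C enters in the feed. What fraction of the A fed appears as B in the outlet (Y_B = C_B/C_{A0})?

0.308

Exit C_A = C_{A0}(1−X) = 6.72×0.683 = 4.590 mol·L⁻¹.
A CSTR operates uniformly at the exit composition, giving r_B = 8.312 and r_C = 0.2410 (each k·C_A^n at C_A = 4.590).
Fraction of consumed A going to B: r_B/(r_B+r_C) = 0.9718.
C_B = 0.9718·C_{A0}·X = 0.9718×6.72×0.317 = 2.07 mol·L⁻¹; Y_B = C_B/C_{A0} = 0.308.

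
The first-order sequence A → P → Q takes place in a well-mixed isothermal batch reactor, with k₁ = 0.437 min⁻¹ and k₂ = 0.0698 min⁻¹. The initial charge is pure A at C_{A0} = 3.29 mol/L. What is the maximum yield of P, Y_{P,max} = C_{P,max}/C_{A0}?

0.706

At the optimum, C_{P,max}/C_{A0} = (k₁/k₂)^[k₂/(k₂−k₁)].
= (0.437/0.0698)^(0.0698/(0.0698−0.437)) = (6.261)^(-0.1901) = 0.7056.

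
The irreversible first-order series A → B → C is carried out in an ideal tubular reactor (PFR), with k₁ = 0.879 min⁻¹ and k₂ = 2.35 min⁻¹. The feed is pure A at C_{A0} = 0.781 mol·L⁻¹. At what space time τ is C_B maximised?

For first-order series the maximum of C_B occurs at τ_opt = ln(k₂/k₁)/(k₂−k₁).
= ln(2.35/0.879)/(2.35−0.879) = ln(2.673)/1.471 = 0.9834/1.471 = 0.669 min.

0.669 min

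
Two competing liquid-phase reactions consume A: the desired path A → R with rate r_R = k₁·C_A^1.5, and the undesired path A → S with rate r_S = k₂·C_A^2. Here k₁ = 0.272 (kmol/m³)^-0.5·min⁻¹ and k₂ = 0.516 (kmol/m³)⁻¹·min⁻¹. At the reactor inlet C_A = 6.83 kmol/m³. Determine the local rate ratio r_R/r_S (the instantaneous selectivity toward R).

0.202

S_{R/S} = r_R/r_S = (k₁·C_A^1.5)/(k₂·C_A^2) = (k₁/k₂)·C_A^-0.5.
= (0.272×6.830^1.5) / (0.516×6.830^2) = 4.855/24.07 = 0.202.
The undesired path is higher order in A, so low C_A (CSTR or dilute feed) favours R.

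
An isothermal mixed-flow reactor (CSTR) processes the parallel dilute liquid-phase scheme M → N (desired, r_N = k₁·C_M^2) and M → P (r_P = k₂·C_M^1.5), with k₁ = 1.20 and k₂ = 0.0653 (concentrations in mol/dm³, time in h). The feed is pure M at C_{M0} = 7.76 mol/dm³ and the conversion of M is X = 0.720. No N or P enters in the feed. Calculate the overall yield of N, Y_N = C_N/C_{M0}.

Exit C_M = C_{M0}(1−X) = 7.76×0.280 = 2.173 mol/dm³.
A CSTR operates uniformly at the exit composition, giving r_N = 5.665 and r_P = 0.2091 (each k·C_M^n at C_M = 2.173).
Fraction of consumed M going to N: r_N/(r_N+r_P) = 0.9644.
C_N = 0.9644·C_{M0}·X = 0.9644×7.76×0.720 = 5.39 mol/dm³; Y_N = C_N/C_{M0} = 0.694.

0.694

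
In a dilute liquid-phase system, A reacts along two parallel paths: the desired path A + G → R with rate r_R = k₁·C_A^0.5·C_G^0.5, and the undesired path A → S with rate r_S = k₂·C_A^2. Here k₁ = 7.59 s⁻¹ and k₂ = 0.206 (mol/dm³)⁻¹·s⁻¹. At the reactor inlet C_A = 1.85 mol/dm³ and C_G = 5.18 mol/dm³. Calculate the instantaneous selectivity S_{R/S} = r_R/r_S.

33.3

S_{R/S} = r_R/r_S = (k₁·C_A^0.5·C_G^0.5)/(k₂·C_A^2) = (k₁/k₂)·C_A^-1.5·C_G^0.5.
= (7.59×1.850^0.5×5.180^0.5) / (0.206×1.850^2) = 23.50/0.7050 = 33.3.
The undesired path is higher order in A, so low C_A (CSTR or dilute feed) favours R.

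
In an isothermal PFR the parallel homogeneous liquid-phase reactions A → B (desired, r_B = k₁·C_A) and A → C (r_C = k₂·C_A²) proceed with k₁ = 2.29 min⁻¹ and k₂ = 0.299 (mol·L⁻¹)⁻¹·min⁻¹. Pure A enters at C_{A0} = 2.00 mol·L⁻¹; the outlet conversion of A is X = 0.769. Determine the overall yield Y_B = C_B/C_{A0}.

0.664

C_A = C_{A0}(1−X) = 0.4620 mol·L⁻¹.
Along a PFR/batch, dC_B/dC_A = −r_B/(r_B+r_C) = −k₁/(k₁+k₂·C_A).
Integrating from C_{A0} to C_A: C_B = (2.29/0.299)·ln[(2.29+0.299·2.00)/(2.29+0.299·0.462)] = 7.659·ln(2.888/2.428) = 1.328 mol·L⁻¹.
Y_B = C_B/C_{A0} = 1.328/2.00 = 0.664.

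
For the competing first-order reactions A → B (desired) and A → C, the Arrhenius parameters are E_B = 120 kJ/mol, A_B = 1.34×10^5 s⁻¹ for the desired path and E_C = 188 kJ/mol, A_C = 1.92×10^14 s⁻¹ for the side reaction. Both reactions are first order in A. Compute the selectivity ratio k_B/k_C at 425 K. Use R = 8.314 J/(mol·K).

Since both paths have the same order in A, the concentration cancels and S_{B/C} = k_B/k_C = (A_B/A_C)·exp[(E_C−E_B)/(RT)].
(E_C−E_B)/(RT) = (188−120)×10³/(8.314×425) = 68000/3533 = 19.24.
k_B/k_C = (1.34×10^5/1.92×10^14)·exp(19.24) = 6.979×10^-10 × 2.280×10^8 = 0.159.
Since E_B < E_C, lowering the temperature improves selectivity toward B.

0.159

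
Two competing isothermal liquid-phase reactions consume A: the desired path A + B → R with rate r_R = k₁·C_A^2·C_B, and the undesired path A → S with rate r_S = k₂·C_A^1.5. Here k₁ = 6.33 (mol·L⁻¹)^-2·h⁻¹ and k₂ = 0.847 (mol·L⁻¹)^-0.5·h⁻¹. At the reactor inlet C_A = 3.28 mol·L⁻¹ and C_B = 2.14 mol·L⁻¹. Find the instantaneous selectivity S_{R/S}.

29.0

S_{R/S} = r_R/r_S = (k₁·C_A^2·C_B)/(k₂·C_A^1.5) = (k₁/k₂)·C_A^0.5·C_B.
= (6.33×3.280^2×2.140) / (0.847×3.280^1.5) = 145.7/5.031 = 29.0.
Since the desired path is higher order in A, keeping C_A high (PFR or concentrated feed) favours R.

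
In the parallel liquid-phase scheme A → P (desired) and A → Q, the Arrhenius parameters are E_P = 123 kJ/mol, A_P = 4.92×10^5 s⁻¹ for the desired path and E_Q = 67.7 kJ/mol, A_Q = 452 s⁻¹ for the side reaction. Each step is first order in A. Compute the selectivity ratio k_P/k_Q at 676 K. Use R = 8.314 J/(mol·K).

Since both paths have the same order in A, the concentration cancels and S_{P/Q} = k_P/k_Q = (A_P/A_Q)·exp[(E_Q−E_P)/(RT)].
(E_Q−E_P)/(RT) = (67.7−123)×10³/(8.314×676) = -55300/5620 = -9.839.
k_P/k_Q = (4.92×10^5/452)·exp(-9.839) = 1088 × 5.331×10^-5 = 0.0580.
Since E_P > E_Q, raising the temperature improves selectivity toward P.

0.0580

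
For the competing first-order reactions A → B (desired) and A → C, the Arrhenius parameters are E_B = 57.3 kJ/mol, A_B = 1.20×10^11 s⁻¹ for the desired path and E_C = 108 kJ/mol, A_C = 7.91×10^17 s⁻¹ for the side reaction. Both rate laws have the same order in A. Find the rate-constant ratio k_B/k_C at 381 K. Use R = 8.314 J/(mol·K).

With equal orders, S_{B/C} = k_B/k_C = (A_B/A_C)·exp[(E_C−E_B)/(RT)].
(E_C−E_B)/(RT) = (108−57.3)×10³/(8.314×381) = 50700/3168 = 16.01.
k_B/k_C = (1.20×10^11/7.91×10^17)·exp(16.01) = 1.517×10^-7 × 8.936×10^6 = 1.36.

1.36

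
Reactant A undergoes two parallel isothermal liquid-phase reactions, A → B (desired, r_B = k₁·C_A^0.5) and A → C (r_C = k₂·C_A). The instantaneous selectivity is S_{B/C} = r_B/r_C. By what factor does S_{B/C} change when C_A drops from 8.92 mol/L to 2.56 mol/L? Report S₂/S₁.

S_{B/C} = (k₁/k₂)·C_A^-0.5, so S₂/S₁ = (C_{A,2}/C_{A,1})^-0.5.
= (2.56/8.92)^(-0.5) = (0.2870)^(-0.5) = 1.87.
Selectivity toward B rises as C_A falls — low-concentration operation is favoured.

1.87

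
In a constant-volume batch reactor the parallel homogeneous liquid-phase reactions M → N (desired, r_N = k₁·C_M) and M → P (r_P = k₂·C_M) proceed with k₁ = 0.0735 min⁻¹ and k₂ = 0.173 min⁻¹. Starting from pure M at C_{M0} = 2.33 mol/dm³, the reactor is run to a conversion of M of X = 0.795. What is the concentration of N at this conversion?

C_M = C_{M0}(1−X) = 0.4776 mol/dm³.
Both paths are first order in M, so the instantaneous fraction to N is constant: dC_N/d(−C_M) = k₁/(k₁+k₂) = 0.2982.
C_N = 0.2982·(C_{M0}−C_M) = 0.2982×1.852 = 0.552 mol/dm³.

0.552 mol/dm³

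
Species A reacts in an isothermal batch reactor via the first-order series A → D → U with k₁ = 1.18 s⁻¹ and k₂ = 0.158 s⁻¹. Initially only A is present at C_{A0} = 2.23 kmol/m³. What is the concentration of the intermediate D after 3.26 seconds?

1.48 kmol/m³

The intermediate concentration in a first-order A→B→C sequence is C_D = k₁C_{A0}(e^(−k₁t) − e^(−k₂t))/(k₂−k₁).
e^(−k₁t) = e^(−1.18×3.26) = e^(−3.847) = 0.02135; e^(−k₂t) = e^(−0.5151) = 0.5975.
C_D = 1.18×2.23/(0.158−1.18) × (0.02135−0.5975) = (-2.575)×(-0.5761) = 1.483 kmol/m³.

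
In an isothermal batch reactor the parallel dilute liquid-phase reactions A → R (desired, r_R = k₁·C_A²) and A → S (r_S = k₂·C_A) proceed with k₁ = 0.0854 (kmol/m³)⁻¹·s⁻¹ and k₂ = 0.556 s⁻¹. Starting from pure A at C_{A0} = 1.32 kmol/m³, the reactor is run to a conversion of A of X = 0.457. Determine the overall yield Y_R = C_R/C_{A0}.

0.0616

C_A = C_{A0}(1−X) = 0.7168 kmol/m³.
Along a PFR/batch, dC_S/dC_A = −r_S/(r_R+r_S) = −k₂/(k₂+k₁·C_A).
Integrating from C_{A0} to C_A: C_S = (0.556/0.0854)·ln[(0.556+0.0854·1.32)/(0.556+0.0854·0.717)] = 6.511·ln(0.6687/0.6172) = 0.5219 kmol/m³.
Then C_R = (C_{A0}−C_A) − C_S = 0.6032 − 0.5219 = 0.08132 kmol/m³.
Y_R = C_R/C_{A0} = 0.08132/1.32 = 0.0616.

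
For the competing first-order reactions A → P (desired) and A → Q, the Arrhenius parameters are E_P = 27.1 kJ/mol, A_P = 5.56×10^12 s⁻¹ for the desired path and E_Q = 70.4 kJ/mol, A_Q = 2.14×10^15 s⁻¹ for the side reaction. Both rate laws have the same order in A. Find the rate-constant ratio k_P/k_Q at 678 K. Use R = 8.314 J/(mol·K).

k_P/k_Q = (A_P/A_Q)·exp[−(E_P−E_Q)/(RT)] = (A_P/A_Q)·exp[(E_Q−E_P)/(RT)].
(E_Q−E_P)/(RT) = (70.4−27.1)×10³/(8.314×678) = 43300/5637 = 7.682.
k_P/k_Q = (5.56×10^12/2.14×10^15)·exp(7.682) = 0.002598 × 2168 = 5.63.

5.63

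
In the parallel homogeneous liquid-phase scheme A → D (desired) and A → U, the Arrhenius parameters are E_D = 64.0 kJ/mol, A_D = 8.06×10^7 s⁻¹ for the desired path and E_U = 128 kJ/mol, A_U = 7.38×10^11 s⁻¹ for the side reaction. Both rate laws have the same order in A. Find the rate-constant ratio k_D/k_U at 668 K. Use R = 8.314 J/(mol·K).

Since both paths have the same order in A, the concentration cancels and S_{D/U} = k_D/k_U = (A_D/A_U)·exp[(E_U−E_D)/(RT)].
(E_U−E_D)/(RT) = (128−64.0)×10³/(8.314×668) = 64000/5554 = 11.52.
k_D/k_U = (8.06×10^7/7.38×10^11)·exp(11.52) = 1.092×10^-4 × 1.011×10^5 = 11.0.
Since E_D < E_U, lowering the temperature improves selectivity toward D.

11.0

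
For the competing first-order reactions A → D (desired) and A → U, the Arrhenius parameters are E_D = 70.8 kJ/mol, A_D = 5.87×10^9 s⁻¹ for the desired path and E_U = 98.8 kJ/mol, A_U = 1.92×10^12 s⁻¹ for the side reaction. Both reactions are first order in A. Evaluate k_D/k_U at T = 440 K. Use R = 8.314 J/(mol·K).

6.45

k_D/k_U = (A_D/A_U)·exp[−(E_D−E_U)/(RT)] = (A_D/A_U)·exp[(E_U−E_D)/(RT)].
(E_U−E_D)/(RT) = (98.8−70.8)×10³/(8.314×440) = 28000/3658 = 7.654.
k_D/k_U = (5.87×10^9/1.92×10^12)·exp(7.654) = 0.003057 × 2109 = 6.45.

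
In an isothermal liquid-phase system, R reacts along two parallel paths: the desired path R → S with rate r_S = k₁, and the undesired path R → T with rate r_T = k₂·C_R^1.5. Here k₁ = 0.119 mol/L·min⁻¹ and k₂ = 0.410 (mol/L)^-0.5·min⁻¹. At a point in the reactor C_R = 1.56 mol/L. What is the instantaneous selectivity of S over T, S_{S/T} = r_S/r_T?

0.149

S_{S/T} = r_S/r_T = (k₁)/(k₂·C_R^1.5) = (k₁/k₂)·C_R^-1.5.
= (0.119) / (0.410×1.560^1.5) = 0.1190/0.7989 = 0.149.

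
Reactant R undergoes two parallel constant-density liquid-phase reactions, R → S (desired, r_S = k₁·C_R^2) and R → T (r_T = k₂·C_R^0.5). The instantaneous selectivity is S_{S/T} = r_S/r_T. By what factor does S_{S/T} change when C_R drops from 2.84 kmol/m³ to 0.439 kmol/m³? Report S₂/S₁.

0.0608

S_{S/T} = (k₁/k₂)·C_R^1.5, so S₂/S₁ = (C_{R,2}/C_{R,1})^1.5.
= (0.439/2.84)^1.5 = (0.1546)^1.5 = 0.0608.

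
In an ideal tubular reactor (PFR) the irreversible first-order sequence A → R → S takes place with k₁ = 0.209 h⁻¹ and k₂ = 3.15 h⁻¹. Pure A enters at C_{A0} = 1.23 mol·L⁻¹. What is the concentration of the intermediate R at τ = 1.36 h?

0.0646 mol·L⁻¹

Solving the coupled first-order balances gives C_R(τ) = [k₁/(k₂−k₁)]·C_{A0}·(e^(−k₁τ) − e^(−k₂τ)).
e^(−k₁τ) = e^(−0.209×1.36) = e^(−0.2842) = 0.7526; e^(−k₂τ) = e^(−4.284) = 0.01379.
C_R = 0.209×1.23/(3.15−0.209) × (0.7526−0.01379) = 0.08741×0.7388 = 0.06458 mol·L⁻¹.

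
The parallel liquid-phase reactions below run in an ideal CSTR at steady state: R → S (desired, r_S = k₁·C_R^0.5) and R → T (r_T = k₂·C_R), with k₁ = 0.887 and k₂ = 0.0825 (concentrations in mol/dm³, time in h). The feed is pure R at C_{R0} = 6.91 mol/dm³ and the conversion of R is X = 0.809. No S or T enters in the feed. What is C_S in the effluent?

Exit C_R = C_{R0}(1−X) = 6.91×0.191 = 1.320 mol/dm³.
In a CSTR the entire volume is at exit conditions, so r_S = 0.887×1.320^0.5 = 1.019 and r_T = 0.0825×1.320 = 0.1089.
Fraction of consumed R going to S: r_S/(r_S+r_T) = 0.9035.
C_S = 0.9035·C_{R0}·X = 0.9035×6.91×0.809 = 5.05 mol/dm³.

5.05 mol/dm³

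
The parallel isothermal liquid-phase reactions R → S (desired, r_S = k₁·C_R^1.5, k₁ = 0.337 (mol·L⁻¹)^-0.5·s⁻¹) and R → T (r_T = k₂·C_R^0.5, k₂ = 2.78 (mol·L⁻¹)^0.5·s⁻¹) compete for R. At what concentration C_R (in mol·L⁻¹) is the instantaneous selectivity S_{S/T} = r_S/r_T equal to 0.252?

2.08 mol·L⁻¹

S_{S/T} = (k₁/k₂)·C_R ⇒ C_R = S·k₂/k₁.
= 0.252×2.78/0.337 = 2.08 mol·L⁻¹.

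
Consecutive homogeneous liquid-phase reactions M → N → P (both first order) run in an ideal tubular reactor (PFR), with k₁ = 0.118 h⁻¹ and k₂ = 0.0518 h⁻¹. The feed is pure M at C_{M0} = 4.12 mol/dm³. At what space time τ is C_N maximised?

Setting dC_N/dτ = 0 gives τ_opt = ln(k₂/k₁)/(k₂−k₁).
= ln(0.0518/0.118)/(0.0518−0.118) = ln(0.4390)/-0.06620 = -0.8233/-0.06620 = 12.4 h.

12.4 h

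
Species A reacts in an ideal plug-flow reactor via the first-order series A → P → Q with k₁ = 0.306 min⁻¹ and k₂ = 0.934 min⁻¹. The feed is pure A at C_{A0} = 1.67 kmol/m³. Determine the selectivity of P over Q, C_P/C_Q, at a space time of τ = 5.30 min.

For first-order series with pure A initially, C_P(τ) = k₁C_{A0}/(k₂−k₁)·(e^(−k₁τ) − e^(−k₂τ)).
e^(−k₁τ) = e^(−0.306×5.30) = e^(−1.622) = 0.1975; e^(−k₂τ) = e^(−4.950) = 0.007082.
C_P = 0.306×1.67/(0.934−0.306) × (0.1975−0.007082) = 0.8137×0.1905 = 0.1550 kmol/m³.
C_A = C_{A0}e^(−k₁τ) = 0.3299 kmol/m³, so C_Q = C_{A0}−C_A−C_P = 1.185 kmol/m³; C_P/C_Q = 0.131.

0.131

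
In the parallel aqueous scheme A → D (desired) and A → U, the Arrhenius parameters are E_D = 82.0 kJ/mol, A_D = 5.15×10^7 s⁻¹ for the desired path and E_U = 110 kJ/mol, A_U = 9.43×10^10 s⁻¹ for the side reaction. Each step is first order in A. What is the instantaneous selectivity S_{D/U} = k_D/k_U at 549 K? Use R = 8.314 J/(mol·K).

k_D/k_U = (A_D/A_U)·exp[−(E_D−E_U)/(RT)] = (A_D/A_U)·exp[(E_U−E_D)/(RT)].
(E_U−E_D)/(RT) = (110−82.0)×10³/(8.314×549) = 28000/4564 = 6.134.
k_D/k_U = (5.15×10^7/9.43×10^10)·exp(6.134) = 5.461×10^-4 × 461.5 = 0.252.
Since E_D < E_U, lowering the temperature improves selectivity toward D.

0.252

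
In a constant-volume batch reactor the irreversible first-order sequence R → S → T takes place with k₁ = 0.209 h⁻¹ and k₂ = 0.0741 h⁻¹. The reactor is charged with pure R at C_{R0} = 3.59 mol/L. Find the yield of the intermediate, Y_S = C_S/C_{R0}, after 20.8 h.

0.312

The intermediate concentration in a first-order A→B→C sequence is C_S = k₁C_{R0}(e^(−k₁t) − e^(−k₂t))/(k₂−k₁).
e^(−k₁t) = e^(−0.209×20.8) = e^(−4.347) = 0.01294; e^(−k₂t) = e^(−1.541) = 0.2141.
C_S = 0.209×3.59/(0.0741−0.209) × (0.01294−0.2141) = (-5.562)×(-0.2012) = 1.119 mol/L.
Y_S = C_S/C_{R0} = 1.119/3.59 = 0.312.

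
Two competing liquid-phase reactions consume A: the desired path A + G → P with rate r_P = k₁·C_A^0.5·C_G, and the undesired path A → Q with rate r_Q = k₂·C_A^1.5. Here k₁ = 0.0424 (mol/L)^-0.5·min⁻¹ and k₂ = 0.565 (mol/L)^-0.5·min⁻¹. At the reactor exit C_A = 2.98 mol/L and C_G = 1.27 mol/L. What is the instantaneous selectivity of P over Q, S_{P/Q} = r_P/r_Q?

S_{P/Q} = r_P/r_Q = (k₁·C_A^0.5·C_G)/(k₂·C_A^1.5) = (k₁/k₂)·C_A⁻¹·C_G.
= (0.0424×2.980^0.5×1.270) / (0.565×2.980^1.5) = 0.09296/2.907 = 0.0320.
The undesired path is higher order in A, so low C_A (CSTR or dilute feed) favours P.

0.0320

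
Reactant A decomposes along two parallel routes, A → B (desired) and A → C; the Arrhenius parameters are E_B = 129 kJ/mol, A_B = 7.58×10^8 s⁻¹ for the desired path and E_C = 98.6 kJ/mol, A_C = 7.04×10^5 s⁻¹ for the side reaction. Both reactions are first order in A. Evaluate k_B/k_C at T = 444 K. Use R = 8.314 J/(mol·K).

With equal orders, S_{B/C} = k_B/k_C = (A_B/A_C)·exp[(E_C−E_B)/(RT)].
(E_C−E_B)/(RT) = (98.6−129)×10³/(8.314×444) = -30400/3691 = -8.235.
k_B/k_C = (7.58×10^8/7.04×10^5)·exp(-8.235) = 1077 × 2.651×10^-4 = 0.285.
Since E_B > E_C, raising the temperature improves selectivity toward B.

0.285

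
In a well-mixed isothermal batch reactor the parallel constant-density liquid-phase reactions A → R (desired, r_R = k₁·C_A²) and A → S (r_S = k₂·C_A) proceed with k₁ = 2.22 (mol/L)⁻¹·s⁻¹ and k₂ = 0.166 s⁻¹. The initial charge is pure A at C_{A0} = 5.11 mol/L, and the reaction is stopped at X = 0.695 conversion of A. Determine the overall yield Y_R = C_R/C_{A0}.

0.678

C_A = C_{A0}(1−X) = 1.559 mol/L.
Along a PFR/batch, dC_S/dC_A = −r_S/(r_R+r_S) = −k₂/(k₂+k₁·C_A).
Integrating from C_{A0} to C_A: C_S = (0.166/2.22)·ln[(0.166+2.22·5.11)/(0.166+2.22·1.56)] = 0.07477·ln(11.51/3.626) = 0.08637 mol/L.
Then C_R = (C_{A0}−C_A) − C_S = 3.551 − 0.08637 = 3.465 mol/L.
Y_R = C_R/C_{A0} = 3.465/5.11 = 0.678.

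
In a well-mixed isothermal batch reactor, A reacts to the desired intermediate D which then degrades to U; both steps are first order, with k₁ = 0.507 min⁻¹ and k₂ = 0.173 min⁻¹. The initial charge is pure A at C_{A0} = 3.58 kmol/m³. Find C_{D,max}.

2.05 kmol/m³

At the optimum, C_{D,max}/C_{A0} = (k₁/k₂)^[k₂/(k₂−k₁)].
= (0.507/0.173)^(0.173/(0.173−0.507)) = (2.931)^(-0.5180) = 0.5730.
C_{D,max} = 0.5730×3.58 = 2.05 kmol/m³.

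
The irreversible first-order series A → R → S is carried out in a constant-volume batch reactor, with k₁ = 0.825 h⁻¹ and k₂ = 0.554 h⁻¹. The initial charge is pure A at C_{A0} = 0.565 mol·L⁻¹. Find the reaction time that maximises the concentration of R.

1.47 h

The intermediate peaks when r₁ = r₂, i.e. k₁e^(−k₁t) = k₂e^(−k₂t), giving t_opt = ln(k₂/k₁)/(k₂−k₁).
= ln(0.554/0.825)/(0.554−0.825) = ln(0.6715)/-0.2710 = -0.3982/-0.2710 = 1.47 h.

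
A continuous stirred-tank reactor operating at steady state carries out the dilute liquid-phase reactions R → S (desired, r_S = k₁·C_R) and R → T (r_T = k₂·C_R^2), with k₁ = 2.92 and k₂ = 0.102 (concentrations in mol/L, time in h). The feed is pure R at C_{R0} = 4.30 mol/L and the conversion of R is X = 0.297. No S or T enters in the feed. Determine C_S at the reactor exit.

1.16 mol/L

Exit C_R = C_{R0}(1−X) = 4.30×0.703 = 3.023 mol/L.
In a CSTR the entire volume is at exit conditions, so r_S = 2.92×3.023 = 8.827 and r_T = 0.102×3.023^2 = 0.9321.
Fraction of consumed R going to S: r_S/(r_S+r_T) = 0.9045.
C_S = 0.9045·C_{R0}·X = 0.9045×4.30×0.297 = 1.16 mol/L.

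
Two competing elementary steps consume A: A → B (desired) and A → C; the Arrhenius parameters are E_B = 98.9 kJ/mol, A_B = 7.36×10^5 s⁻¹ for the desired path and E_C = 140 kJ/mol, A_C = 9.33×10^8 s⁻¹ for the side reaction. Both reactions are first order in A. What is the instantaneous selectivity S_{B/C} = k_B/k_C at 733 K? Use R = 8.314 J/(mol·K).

0.670

k_B/k_C = (A_B/A_C)·exp[−(E_B−E_C)/(RT)] = (A_B/A_C)·exp[(E_C−E_B)/(RT)].
(E_C−E_B)/(RT) = (140−98.9)×10³/(8.314×733) = 41100/6094 = 6.744.
k_B/k_C = (7.36×10^5/9.33×10^8)·exp(6.744) = 7.889×10^-4 × 849.1 = 0.670.
Since E_B < E_C, lowering the temperature improves selectivity toward B.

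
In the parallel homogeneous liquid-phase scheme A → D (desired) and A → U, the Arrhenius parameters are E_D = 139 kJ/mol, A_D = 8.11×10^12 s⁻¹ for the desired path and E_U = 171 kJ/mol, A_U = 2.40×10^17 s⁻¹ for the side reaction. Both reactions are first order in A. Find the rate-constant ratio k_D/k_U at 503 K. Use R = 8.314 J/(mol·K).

0.0711

With equal orders, S_{D/U} = k_D/k_U = (A_D/A_U)·exp[(E_U−E_D)/(RT)].
(E_U−E_D)/(RT) = (171−139)×10³/(8.314×503) = 32000/4182 = 7.652.
k_D/k_U = (8.11×10^12/2.40×10^17)·exp(7.652) = 3.379×10^-5 × 2105 = 0.0711.
Since E_D < E_U, lowering the temperature improves selectivity toward D.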